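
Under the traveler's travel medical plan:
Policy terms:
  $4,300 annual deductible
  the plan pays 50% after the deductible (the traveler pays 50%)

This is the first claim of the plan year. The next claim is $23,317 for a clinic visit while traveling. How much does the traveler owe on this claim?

$13,808.50

Nothing has been paid toward the $4,300 deductible, so the first $4,300 of this charge is applied there.
The remaining $19,017 (= $23,317 − $4,300) moves to coinsurance.
Coinsurance: $19,017 × 50% = $9,508.50.
Traveler responsibility: $4,300 + $9,508.50 = $13,808.50.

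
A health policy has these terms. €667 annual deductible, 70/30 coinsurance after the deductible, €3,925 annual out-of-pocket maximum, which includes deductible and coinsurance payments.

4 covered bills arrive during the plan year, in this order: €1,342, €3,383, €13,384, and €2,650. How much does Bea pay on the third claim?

Bill 1, €1,342: deductible takes €667, €675 remains; patient's 30% is €202.50. Patient pays €869.50; OOP now €869.50.
Bill 2, €3,383: deductible met; 30% of €3,383 = €1,014.90. Patient owes €1,014.90 (running OOP €1,884.40).
Bill 3, €13,384: 30% coinsurance on €13,384 = €4,015.20. OOP would hit €5,899.60 > €3,925, so the cap limits the patient to €3,925 − €1,884.40 = €2,040.60.

€2,040.60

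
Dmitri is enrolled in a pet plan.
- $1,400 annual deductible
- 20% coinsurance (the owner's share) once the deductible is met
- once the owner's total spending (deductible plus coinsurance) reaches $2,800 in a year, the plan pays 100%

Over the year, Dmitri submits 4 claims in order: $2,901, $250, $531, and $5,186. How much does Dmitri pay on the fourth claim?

$943.60

Bill 1, $2,901: deductible takes $1,400, $1,501 remains; owner's 20% is $300.20. Owner pays $1,700.20; OOP now $1,700.20.
Bill 2, $250: deductible met; 20% of $250 = $50. Cost to owner: $50. OOP to date $1,750.20.
Bill 3, $531: 20% coinsurance on $531 = $106.20. Owner owes $106.20 (running OOP $1,856.40).
Bill 4, $5,186: deductible already satisfied, so owner's share is 20% × $5,186 = $1,037.20. OOP would hit $2,893.60 > $2,800, so the cap limits the owner to $2,800 − $1,856.40 = $943.60.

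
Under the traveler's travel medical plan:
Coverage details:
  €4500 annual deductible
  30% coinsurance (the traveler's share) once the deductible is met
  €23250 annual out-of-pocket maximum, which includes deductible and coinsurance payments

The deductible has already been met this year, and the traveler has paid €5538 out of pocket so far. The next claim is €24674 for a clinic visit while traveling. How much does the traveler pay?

€7402.20

The deductible is already satisfied, so the full bill goes to coinsurance.
Coinsurance: €24674 × 30% = €7402.20.
Cumulative spending €5538 + €7402.20 = €12940.20 stays under the €23250 maximum.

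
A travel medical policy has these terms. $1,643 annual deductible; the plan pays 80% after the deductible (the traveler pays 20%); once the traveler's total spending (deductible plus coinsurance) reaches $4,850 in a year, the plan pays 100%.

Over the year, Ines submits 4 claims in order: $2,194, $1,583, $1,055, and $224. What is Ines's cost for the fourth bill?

$44.80

#1 ($2,194): deductible takes $1,643, $551 remains; traveler's 20% is $110.20. Traveler pays $1,753.20; OOP now $1,753.20.
#2 ($1,583): 20% coinsurance on $1,583 = $316.60. Traveler owes $316.60 (running OOP $2,069.80).
#3 ($1,055): deductible met; 20% of $1,055 = $211. Traveler pays $211; OOP now $2,280.80.
#4 ($224): deductible already satisfied, so traveler's share is 20% × $224 = $44.80. Traveler pays $44.80; OOP now $2,325.60.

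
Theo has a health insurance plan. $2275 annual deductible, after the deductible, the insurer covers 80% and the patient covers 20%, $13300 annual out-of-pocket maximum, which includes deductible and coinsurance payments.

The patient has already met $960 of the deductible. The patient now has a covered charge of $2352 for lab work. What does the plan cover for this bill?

Deductible still to meet: $2275 − $960 = $1315.
That leaves $2352 − $1315 = $1037 for coinsurance.
20% of $1037 = $207.40 falls to the patient.
So the patient owes $1315 + $207.40 = $1522.40 before any cap.
Cumulative spending $960 + $1522.40 = $2482.40 stays under the $13300 maximum.
The plan picks up $2352 − $1522.40 = $829.60.

$829.60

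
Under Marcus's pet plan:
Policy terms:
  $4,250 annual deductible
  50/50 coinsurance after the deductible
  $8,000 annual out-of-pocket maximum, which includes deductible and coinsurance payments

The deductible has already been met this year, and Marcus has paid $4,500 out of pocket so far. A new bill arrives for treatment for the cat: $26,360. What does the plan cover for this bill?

The deductible is already satisfied, so the full bill goes to coinsurance.
Owner's 50% share of $26,360 is $13,180.
That would bring total out-of-pocket to $17,680, past the $8,000 cap. The owner is capped at $8,000 − $4,500 = $3,500 on this claim.
Insurer pays the balance: $26,360 − $3,500 = $22,860.

$22,860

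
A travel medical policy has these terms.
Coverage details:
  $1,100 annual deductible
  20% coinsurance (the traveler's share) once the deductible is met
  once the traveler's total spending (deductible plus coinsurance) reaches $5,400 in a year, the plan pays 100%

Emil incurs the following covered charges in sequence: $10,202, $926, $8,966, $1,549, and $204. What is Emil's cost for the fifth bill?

$40.80

#1 ($10,202): $1,100 finishes the deductible; $9,102 goes to coinsurance; coinsurance $9,102 × 20% = $1,820.40. Traveler pays $2,920.40; OOP now $2,920.40.
#2 ($926): deductible met; 20% of $926 = $185.20. Traveler pays $185.20; OOP now $3,105.60.
#3 ($8,966): 20% coinsurance on $8,966 = $1,793.20. Traveler owes $1,793.20 (running OOP $4,898.80).
#4 ($1,549): 20% coinsurance on $1,549 = $309.80. Traveler pays $309.80; OOP now $5,208.60.
#5 ($204): deductible already satisfied, so traveler's share is 20% × $204 = $40.80. Traveler pays $40.80; OOP now $5,249.40.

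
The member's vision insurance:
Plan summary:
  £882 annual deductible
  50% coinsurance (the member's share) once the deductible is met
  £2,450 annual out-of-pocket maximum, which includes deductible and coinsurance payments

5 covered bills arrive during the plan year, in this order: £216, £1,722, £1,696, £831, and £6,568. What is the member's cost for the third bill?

Claim 1 — £216: all of it applies to the deductible. Cost to member: £216. OOP to date £216.
Claim 2 — £1,722: £666 to deductible, leaving £1,056; member's 50% is £528. Member pays £1,194; OOP now £1,410.
Claim 3 — £1,696: 50% coinsurance on £1,696 = £848. Cost to member: £848. OOP to date £2,258.

£848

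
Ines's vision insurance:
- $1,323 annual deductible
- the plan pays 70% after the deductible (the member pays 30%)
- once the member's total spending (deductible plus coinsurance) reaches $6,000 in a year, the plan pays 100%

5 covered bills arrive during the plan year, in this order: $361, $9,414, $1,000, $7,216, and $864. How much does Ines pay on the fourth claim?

Claim 1 — $361: all of it applies to the deductible. Member pays $361; OOP now $361.
Claim 2 — $9,414: deductible takes $962, $8,452 remains; member's 30% is $2,535.60. Member pays $3,497.60; OOP now $3,858.60.
Claim 3 — $1,000: deductible already satisfied, so member's share is 30% × $1,000 = $300. Member pays $300; OOP now $4,158.60.
Claim 4 — $7,216: deductible already satisfied, so member's share is 30% × $7,216 = $2,164.80. Adding that to $4,158.60 gives $6,323.40, past the $6,000 cap; member pays only $6,000 − $4,158.60 = $1,841.40.

$1,841.40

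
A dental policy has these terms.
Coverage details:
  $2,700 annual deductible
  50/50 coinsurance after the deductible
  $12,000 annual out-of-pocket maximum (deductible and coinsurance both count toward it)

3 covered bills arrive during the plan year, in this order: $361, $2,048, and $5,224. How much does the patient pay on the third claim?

Bill 1, $361: all of it applies to the deductible. Patient owes $361 (running OOP $361).
Bill 2, $2,048: fully absorbed by the deductible. Cost to patient: $2,048. OOP to date $2,409.
Bill 3, $5,224: $291 to deductible, leaving $4,933; coinsurance $4,933 × 50% = $2,466.50. Patient pays $2,757.50; OOP now $5,166.50.

$2,757.50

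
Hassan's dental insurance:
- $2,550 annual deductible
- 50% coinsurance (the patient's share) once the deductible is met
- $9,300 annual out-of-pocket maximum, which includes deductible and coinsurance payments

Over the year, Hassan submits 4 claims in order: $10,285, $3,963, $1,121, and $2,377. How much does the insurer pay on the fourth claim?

$2,036.50

#1 ($10,285): $2,550 finishes the deductible; $7,735 goes to coinsurance; coinsurance $7,735 × 50% = $3,867.50. Cost to patient: $6,417.50. OOP to date $6,417.50. Plan pays $10,285 − $6,417.50 = $3,867.50.
#2 ($3,963): 50% coinsurance on $3,963 = $1,981.50. Patient pays $1,981.50; OOP now $8,399. Insurer: $3,963 − $1,981.50 = $1,981.50.
#3 ($1,121): deductible met; 50% of $1,121 = $560.50. Cost to patient: $560.50. OOP to date $8,959.50. Plan pays $1,121 − $560.50 = $560.50.
#4 ($2,377): 50% coinsurance on $2,377 = $1,188.50. OOP would hit $10,148 > $9,300, so the cap limits the patient to $9,300 − $8,959.50 = $340.50. Insurer: $2,377 − $340.50 = $2,036.50.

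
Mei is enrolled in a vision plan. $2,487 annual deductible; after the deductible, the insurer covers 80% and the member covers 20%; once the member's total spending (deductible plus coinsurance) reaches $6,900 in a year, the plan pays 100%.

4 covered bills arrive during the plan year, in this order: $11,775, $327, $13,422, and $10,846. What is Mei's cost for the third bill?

$2,490

Bill 1, $11,775: $2,487 finishes the deductible; $9,288 goes to coinsurance; coinsurance $9,288 × 20% = $1,857.60. Cost to member: $4,344.60. OOP to date $4,344.60.
Bill 2, $327: deductible already satisfied, so member's share is 20% × $327 = $65.40. Member owes $65.40 (running OOP $4,410).
Bill 3, $13,422: deductible met; 20% of $13,422 = $2,684.40. OOP would hit $7,094.40 > $6,900, so the cap limits the member to $6,900 − $4,410 = $2,490.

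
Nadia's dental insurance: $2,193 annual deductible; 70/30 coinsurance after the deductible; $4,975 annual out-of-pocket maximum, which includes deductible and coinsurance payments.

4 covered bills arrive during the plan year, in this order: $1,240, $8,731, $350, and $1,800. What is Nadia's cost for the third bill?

$105

Claim 1 ($1,240): all of it applies to the deductible. Patient pays $1,240; OOP now $1,240.
Claim 2 ($8,731): deductible takes $953, $7,778 remains; 30% of $7,778 = $2,333.40. Cost to patient: $3,286.40. OOP to date $4,526.40.
Claim 3 ($350): deductible already satisfied, so patient's share is 30% × $350 = $105. Patient owes $105 (running OOP $4,631.40).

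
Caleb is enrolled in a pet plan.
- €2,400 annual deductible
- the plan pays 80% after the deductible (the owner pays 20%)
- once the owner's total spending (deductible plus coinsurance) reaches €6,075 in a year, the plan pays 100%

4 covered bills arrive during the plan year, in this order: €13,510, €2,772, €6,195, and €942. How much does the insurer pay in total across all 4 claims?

€17,344

Claim 1 (€13,510): €2,400 finishes the deductible; €11,110 goes to coinsurance; owner's 20% is €2,222. Cost to owner: €4,622. OOP to date €4,622. Insurer: €13,510 − €4,622 = €8,888.
Claim 2 (€2,772): 20% coinsurance on €2,772 = €554.40. Cost to owner: €554.40. OOP to date €5,176.40. Plan pays €2,772 − €554.40 = €2,217.60.
Claim 3 (€6,195): 20% coinsurance on €6,195 = €1,239. OOP would hit €6,415.40 > €6,075, so the cap limits the owner to €6,075 − €5,176.40 = €898.60. Plan pays €6,195 − €898.60 = €5,296.40.
Claim 4 (€942): deductible met; 20% of €942 = €188.40. Adding that to €6,075 gives €6,263.40, past the €6,075 cap; owner pays only €6,075 − €6,075 = €0. Plan pays €942 − €0 = €942.
Insurer total: €8,888 + €2,217.60 + €5,296.40 + €942 = €17,344.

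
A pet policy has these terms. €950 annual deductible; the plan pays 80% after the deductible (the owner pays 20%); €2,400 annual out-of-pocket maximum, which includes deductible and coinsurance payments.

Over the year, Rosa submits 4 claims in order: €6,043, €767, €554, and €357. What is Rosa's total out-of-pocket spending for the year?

€2,304.20

Claim 1 (€6,043): €950 finishes the deductible; €5,093 goes to coinsurance; coinsurance €5,093 × 20% = €1,018.60. Cost to owner: €1,968.60. OOP to date €1,968.60.
Claim 2 (€767): deductible already satisfied, so owner's share is 20% × €767 = €153.40. Owner pays €153.40; OOP now €2,122.
Claim 3 (€554): deductible already satisfied, so owner's share is 20% × €554 = €110.80. Owner owes €110.80 (running OOP €2,232.80).
Claim 4 (€357): deductible met; 20% of €357 = €71.40. Cost to owner: €71.40. OOP to date €2,304.20.
Total paid by the owner: €1,968.60 + €153.40 + €110.80 + €71.40 = €2,304.20.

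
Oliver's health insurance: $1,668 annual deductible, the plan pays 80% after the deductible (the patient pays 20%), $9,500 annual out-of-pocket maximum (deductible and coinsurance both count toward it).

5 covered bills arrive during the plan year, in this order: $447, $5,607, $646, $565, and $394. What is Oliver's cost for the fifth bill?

$78.80

#1 ($447): fully absorbed by the deductible. Cost to patient: $447. OOP to date $447.
#2 ($5,607): $1,221 finishes the deductible; $4,386 goes to coinsurance; coinsurance $4,386 × 20% = $877.20. Patient owes $2,098.20 (running OOP $2,545.20).
#3 ($646): 20% coinsurance on $646 = $129.20. Patient owes $129.20 (running OOP $2,674.40).
#4 ($565): deductible met; 20% of $565 = $113. Patient pays $113; OOP now $2,787.40.
#5 ($394): 20% coinsurance on $394 = $78.80. Patient pays $78.80; OOP now $2,866.20.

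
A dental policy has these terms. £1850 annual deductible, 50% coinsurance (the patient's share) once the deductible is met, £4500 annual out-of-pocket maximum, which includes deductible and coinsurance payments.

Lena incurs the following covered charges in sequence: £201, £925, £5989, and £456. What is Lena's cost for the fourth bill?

Claim 1 (£201): entire amount goes to the deductible. Patient owes £201 (running OOP £201).
Claim 2 (£925): all of it applies to the deductible. Patient pays £925; OOP now £1126.
Claim 3 (£5989): deductible takes £724, £5265 remains; patient's 50% is £2632.50. Patient pays £3356.50; OOP now £4482.50.
Claim 4 (£456): 50% coinsurance on £456 = £228. OOP would hit £4710.50 > £4500, so the cap limits the patient to £4500 − £4482.50 = £17.50.

£17.50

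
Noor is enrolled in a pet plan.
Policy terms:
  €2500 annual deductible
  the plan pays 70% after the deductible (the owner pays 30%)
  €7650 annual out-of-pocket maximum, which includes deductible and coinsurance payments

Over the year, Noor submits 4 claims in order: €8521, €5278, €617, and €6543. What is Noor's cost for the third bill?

€185.10

Claim 1 — €8521: deductible takes €2500, €6021 remains; owner's 30% is €1806.30. Owner owes €4306.30 (running OOP €4306.30).
Claim 2 — €5278: 30% coinsurance on €5278 = €1583.40. Owner owes €1583.40 (running OOP €5889.70).
Claim 3 — €617: deductible met; 30% of €617 = €185.10. Cost to owner: €185.10. OOP to date €6074.80.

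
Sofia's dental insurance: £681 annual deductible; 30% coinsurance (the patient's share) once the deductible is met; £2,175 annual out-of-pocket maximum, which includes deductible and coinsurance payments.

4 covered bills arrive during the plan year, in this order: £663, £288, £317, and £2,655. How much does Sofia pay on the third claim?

£95.10

Claim 1 (£663): entire amount goes to the deductible. Patient owes £663 (running OOP £663).
Claim 2 (£288): £18 to deductible, leaving £270; coinsurance £270 × 30% = £81. Patient owes £99 (running OOP £762).
Claim 3 (£317): deductible met; 30% of £317 = £95.10. Patient owes £95.10 (running OOP £857.10).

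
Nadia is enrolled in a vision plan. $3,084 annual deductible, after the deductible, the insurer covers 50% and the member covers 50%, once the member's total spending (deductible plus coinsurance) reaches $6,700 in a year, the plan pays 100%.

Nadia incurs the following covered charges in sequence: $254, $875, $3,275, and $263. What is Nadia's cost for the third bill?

$2,615

Bill 1, $254: all of it applies to the deductible. Member owes $254 (running OOP $254).
Bill 2, $875: entire amount goes to the deductible. Member owes $875 (running OOP $1,129).
Bill 3, $3,275: deductible takes $1,955, $1,320 remains; 50% of $1,320 = $660. Member owes $2,615 (running OOP $3,744).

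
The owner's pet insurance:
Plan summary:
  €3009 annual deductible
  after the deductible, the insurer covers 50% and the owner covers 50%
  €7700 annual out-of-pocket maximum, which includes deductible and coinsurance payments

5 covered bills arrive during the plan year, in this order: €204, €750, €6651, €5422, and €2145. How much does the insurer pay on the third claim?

€2298

Claim 1 — €204: fully absorbed by the deductible. Owner pays €204; OOP now €204. Plan pays €204 − €204 = €0.
Claim 2 — €750: fully absorbed by the deductible. Owner owes €750 (running OOP €954). Insurer: €750 − €750 = €0.
Claim 3 — €6651: €2055 to deductible, leaving €4596; coinsurance €4596 × 50% = €2298. Owner owes €4353 (running OOP €5307). Plan pays €6651 − €4353 = €2298.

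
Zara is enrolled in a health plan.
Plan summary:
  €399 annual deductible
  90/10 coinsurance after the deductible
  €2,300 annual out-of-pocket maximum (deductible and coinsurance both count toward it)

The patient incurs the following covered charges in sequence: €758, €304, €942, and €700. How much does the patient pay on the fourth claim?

Bill 1, €758: €399 finishes the deductible; €359 goes to coinsurance; patient's 10% is €35.90. Patient pays €434.90; OOP now €434.90.
Bill 2, €304: deductible already satisfied, so patient's share is 10% × €304 = €30.40. Cost to patient: €30.40. OOP to date €465.30.
Bill 3, €942: deductible met; 10% of €942 = €94.20. Patient pays €94.20; OOP now €559.50.
Bill 4, €700: deductible met; 10% of €700 = €70. Patient pays €70; OOP now €629.50.

€70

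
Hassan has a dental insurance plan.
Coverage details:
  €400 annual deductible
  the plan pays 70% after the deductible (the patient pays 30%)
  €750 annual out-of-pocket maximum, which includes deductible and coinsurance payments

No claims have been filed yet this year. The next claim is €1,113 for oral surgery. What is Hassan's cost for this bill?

Deductible not yet touched, so the first €400 of the bill goes to the deductible.
That leaves €1,113 − €400 = €713 for coinsurance.
30% of €713 = €213.90 falls to the patient.
That puts the patient's cost at €400 + €213.90 = €613.90 before any cap.
Cumulative spending €0 + €613.90 = €613.90 stays under the €750 maximum.

€613.90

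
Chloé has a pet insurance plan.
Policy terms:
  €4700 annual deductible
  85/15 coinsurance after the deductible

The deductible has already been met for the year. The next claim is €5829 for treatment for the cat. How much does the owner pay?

The deductible is already satisfied, so the full bill goes to coinsurance.
15% of €5829 = €874.35 falls to the owner.

€874.35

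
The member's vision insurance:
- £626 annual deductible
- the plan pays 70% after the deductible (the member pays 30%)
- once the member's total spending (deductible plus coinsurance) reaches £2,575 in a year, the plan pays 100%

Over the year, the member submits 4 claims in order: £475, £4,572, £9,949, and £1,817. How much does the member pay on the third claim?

Claim 1 (£475): fully absorbed by the deductible. Cost to member: £475. OOP to date £475.
Claim 2 (£4,572): deductible takes £151, £4,421 remains; coinsurance £4,421 × 30% = £1,326.30. Cost to member: £1,477.30. OOP to date £1,952.30.
Claim 3 (£9,949): deductible already satisfied, so member's share is 30% × £9,949 = £2,984.70. That would push OOP to £4,937, over the £2,575 cap, so member pays £2,575 − £1,952.30 = £622.70.

£622.70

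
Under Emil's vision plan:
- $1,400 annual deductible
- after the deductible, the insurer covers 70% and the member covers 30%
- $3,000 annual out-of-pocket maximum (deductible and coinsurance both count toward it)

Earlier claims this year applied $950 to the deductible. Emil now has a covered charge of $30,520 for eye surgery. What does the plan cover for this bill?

$28,470

Deductible still to meet: $1,400 − $950 = $450.
That leaves $30,520 − $450 = $30,070 for coinsurance.
Coinsurance: $30,070 × 30% = $9,021.
Member responsibility before any cap: $450 + $9,021 = $9,471.
That would bring total out-of-pocket to $10,421, past the $3,000 cap. The member is capped at $3,000 − $950 = $2,050 on this claim.
The plan picks up $30,520 − $2,050 = $28,470.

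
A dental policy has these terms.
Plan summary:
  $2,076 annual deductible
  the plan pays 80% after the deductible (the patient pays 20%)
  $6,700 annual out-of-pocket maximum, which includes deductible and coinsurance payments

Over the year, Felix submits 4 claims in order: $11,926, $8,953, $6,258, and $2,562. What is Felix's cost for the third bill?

#1 ($11,926): $2,076 finishes the deductible; $9,850 goes to coinsurance; patient's 20% is $1,970. Patient pays $4,046; OOP now $4,046.
#2 ($8,953): deductible met; 20% of $8,953 = $1,790.60. Patient pays $1,790.60; OOP now $5,836.60.
#3 ($6,258): deductible met; 20% of $6,258 = $1,251.60. OOP would hit $7,088.20 > $6,700, so the cap limits the patient to $6,700 − $5,836.60 = $863.40.

$863.40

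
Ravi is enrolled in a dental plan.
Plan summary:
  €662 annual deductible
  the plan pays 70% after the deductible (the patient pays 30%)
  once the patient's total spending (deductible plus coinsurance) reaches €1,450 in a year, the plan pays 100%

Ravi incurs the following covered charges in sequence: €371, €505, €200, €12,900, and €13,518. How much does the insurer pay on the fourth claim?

€12,236.20

#1 (€371): all of it applies to the deductible. Patient pays €371; OOP now €371. Insurer: €371 − €371 = €0.
#2 (€505): €291 to deductible, leaving €214; patient's 30% is €64.20. Cost to patient: €355.20. OOP to date €726.20. Plan pays €505 − €355.20 = €149.80.
#3 (€200): deductible already satisfied, so patient's share is 30% × €200 = €60. Patient owes €60 (running OOP €786.20). Plan pays €200 − €60 = €140.
#4 (€12,900): deductible met; 30% of €12,900 = €3,870. OOP would hit €4,656.20 > €1,450, so the cap limits the patient to €1,450 − €786.20 = €663.80. Plan pays €12,900 − €663.80 = €12,236.20.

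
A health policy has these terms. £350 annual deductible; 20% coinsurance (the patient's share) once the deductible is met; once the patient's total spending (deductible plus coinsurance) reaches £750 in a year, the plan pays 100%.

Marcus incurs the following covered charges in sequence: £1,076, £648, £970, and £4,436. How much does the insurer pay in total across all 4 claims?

Claim 1 — £1,076: £350 finishes the deductible; £726 goes to coinsurance; coinsurance £726 × 20% = £145.20. Cost to patient: £495.20. OOP to date £495.20. Plan pays £1,076 − £495.20 = £580.80.
Claim 2 — £648: 20% coinsurance on £648 = £129.60. Cost to patient: £129.60. OOP to date £624.80. Plan pays £648 − £129.60 = £518.40.
Claim 3 — £970: deductible met; 20% of £970 = £194. That would push OOP to £818.80, over the £750 cap, so patient pays £750 − £624.80 = £125.20. Plan pays £970 − £125.20 = £844.80.
Claim 4 — £4,436: deductible already satisfied, so patient's share is 20% × £4,436 = £887.20. Adding that to £750 gives £1,637.20, past the £750 cap; patient pays only £750 − £750 = £0. Plan pays £4,436 − £0 = £4,436.
Insurer total: £580.80 + £518.40 + £844.80 + £4,436 = £6,380.

£6,380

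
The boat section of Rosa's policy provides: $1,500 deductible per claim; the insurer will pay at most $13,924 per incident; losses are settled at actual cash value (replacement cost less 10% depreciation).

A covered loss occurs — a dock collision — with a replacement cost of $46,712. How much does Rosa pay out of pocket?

Actual cash value after 10% depreciation: $46,712 × 90% = $42,040.80.
Less the $1,500 deductible: $42,040.80 − $1,500 = $40,540.80.
The $13,924 per-incident cap binds; insurer pays $13,924.
The owner bears the rest of the original loss: $46,712 − $13,924 = $32,788.

$32,788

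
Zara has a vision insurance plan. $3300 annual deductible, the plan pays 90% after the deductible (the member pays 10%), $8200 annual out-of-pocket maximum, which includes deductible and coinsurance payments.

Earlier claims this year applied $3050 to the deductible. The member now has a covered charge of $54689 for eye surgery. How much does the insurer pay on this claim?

Deductible still to meet: $3300 − $3050 = $250.
That leaves $54689 − $250 = $54439 for coinsurance.
Coinsurance: $54439 × 10% = $5443.90.
That puts the member's cost at $250 + $5443.90 = $5693.90 before any cap.
Adding $5693.90 to the $3050 already spent would give $8743.90, which exceeds the $8200 cap; the member pays just $8200 − $3050 = $5150.
The plan picks up $54689 − $5150 = $49539.

$49539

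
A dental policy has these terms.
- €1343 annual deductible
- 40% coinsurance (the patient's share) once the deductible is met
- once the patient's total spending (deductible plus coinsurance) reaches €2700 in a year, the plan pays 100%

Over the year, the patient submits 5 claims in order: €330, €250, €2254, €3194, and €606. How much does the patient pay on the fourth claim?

€760.60

#1 (€330): fully absorbed by the deductible. Cost to patient: €330. OOP to date €330.
#2 (€250): entire amount goes to the deductible. Patient pays €250; OOP now €580.
#3 (€2254): deductible takes €763, €1491 remains; 40% of €1491 = €596.40. Cost to patient: €1359.40. OOP to date €1939.40.
#4 (€3194): deductible already satisfied, so patient's share is 40% × €3194 = €1277.60. That would push OOP to €3217, over the €2700 cap, so patient pays €2700 − €1939.40 = €760.60.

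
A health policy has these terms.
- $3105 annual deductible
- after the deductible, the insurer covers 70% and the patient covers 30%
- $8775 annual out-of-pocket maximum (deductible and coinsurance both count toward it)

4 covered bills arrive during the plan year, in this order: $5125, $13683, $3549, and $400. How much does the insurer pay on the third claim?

#1 ($5125): $3105 finishes the deductible; $2020 goes to coinsurance; coinsurance $2020 × 30% = $606. Patient pays $3711; OOP now $3711. Insurer: $5125 − $3711 = $1414.
#2 ($13683): deductible met; 30% of $13683 = $4104.90. Cost to patient: $4104.90. OOP to date $7815.90. Plan pays $13683 − $4104.90 = $9578.10.
#3 ($3549): deductible met; 30% of $3549 = $1064.70. Adding that to $7815.90 gives $8880.60, past the $8775 cap; patient pays only $8775 − $7815.90 = $959.10. Plan pays $3549 − $959.10 = $2589.90.

$2589.90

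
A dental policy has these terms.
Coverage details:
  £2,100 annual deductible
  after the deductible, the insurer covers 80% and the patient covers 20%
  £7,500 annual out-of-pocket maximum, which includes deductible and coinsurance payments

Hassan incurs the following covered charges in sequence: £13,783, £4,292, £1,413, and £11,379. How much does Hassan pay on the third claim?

Claim 1 (£13,783): £2,100 finishes the deductible; £11,683 goes to coinsurance; patient's 20% is £2,336.60. Patient pays £4,436.60; OOP now £4,436.60.
Claim 2 (£4,292): deductible met; 20% of £4,292 = £858.40. Patient pays £858.40; OOP now £5,295.
Claim 3 (£1,413): deductible already satisfied, so patient's share is 20% × £1,413 = £282.60. Patient pays £282.60; OOP now £5,577.60.

£282.60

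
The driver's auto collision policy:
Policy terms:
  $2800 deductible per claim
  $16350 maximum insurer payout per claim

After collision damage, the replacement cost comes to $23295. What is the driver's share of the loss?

Subtract the deductible: $23295 − $2800 = $20495.
$20495 exceeds the $16350 limit, so the insurer pays the limit: $16350.
Driver's share is the uncovered remainder: $23295 − $16350 = $6945.

$6945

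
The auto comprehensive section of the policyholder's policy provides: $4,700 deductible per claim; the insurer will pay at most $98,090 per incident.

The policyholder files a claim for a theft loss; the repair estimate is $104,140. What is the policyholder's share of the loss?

Less the $4,700 deductible: $104,140 − $4,700 = $99,440.
The $98,090 per-incident cap binds; insurer pays $98,090.
Policyholder's share is the uncovered remainder: $104,140 − $98,090 = $6,050.

$6,050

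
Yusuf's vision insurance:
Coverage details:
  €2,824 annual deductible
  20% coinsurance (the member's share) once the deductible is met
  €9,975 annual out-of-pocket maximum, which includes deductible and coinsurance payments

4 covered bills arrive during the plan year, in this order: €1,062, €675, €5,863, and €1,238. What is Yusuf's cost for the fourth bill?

€247.60

Claim 1 — €1,062: fully absorbed by the deductible. Member owes €1,062 (running OOP €1,062).
Claim 2 — €675: entire amount goes to the deductible. Member owes €675 (running OOP €1,737).
Claim 3 — €5,863: €1,087 to deductible, leaving €4,776; coinsurance €4,776 × 20% = €955.20. Member pays €2,042.20; OOP now €3,779.20.
Claim 4 — €1,238: 20% coinsurance on €1,238 = €247.60. Cost to member: €247.60. OOP to date €4,026.80.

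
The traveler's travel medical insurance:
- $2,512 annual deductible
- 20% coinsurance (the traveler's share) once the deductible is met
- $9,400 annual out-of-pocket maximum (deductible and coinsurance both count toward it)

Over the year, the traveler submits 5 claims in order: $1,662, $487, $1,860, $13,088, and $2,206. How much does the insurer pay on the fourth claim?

$10,470.40

#1 ($1,662): fully absorbed by the deductible. Traveler pays $1,662; OOP now $1,662. Plan pays $1,662 − $1,662 = $0.
#2 ($487): all of it applies to the deductible. Cost to traveler: $487. OOP to date $2,149. Insurer: $487 − $487 = $0.
#3 ($1,860): deductible takes $363, $1,497 remains; 20% of $1,497 = $299.40. Traveler pays $662.40; OOP now $2,811.40. Plan pays $1,860 − $662.40 = $1,197.60.
#4 ($13,088): deductible met; 20% of $13,088 = $2,617.60. Traveler pays $2,617.60; OOP now $5,429. Plan pays $13,088 − $2,617.60 = $10,470.40.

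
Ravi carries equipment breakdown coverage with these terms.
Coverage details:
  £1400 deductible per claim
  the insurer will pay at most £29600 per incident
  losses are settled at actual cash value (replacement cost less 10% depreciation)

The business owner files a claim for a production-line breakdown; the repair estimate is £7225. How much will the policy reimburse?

Actual cash value after 10% depreciation: £7225 × 90% = £6502.50.
Less the £1400 deductible: £6502.50 − £1400 = £5102.50.
£5102.50 ≤ £29600, so the limit doesn't bind; insurer pays £5102.50.

£5102.50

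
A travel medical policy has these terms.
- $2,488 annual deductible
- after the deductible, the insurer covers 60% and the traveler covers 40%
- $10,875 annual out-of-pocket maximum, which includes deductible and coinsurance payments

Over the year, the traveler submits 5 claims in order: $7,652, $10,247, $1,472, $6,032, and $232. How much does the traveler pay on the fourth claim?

Claim 1 ($7,652): $2,488 to deductible, leaving $5,164; traveler's 40% is $2,065.60. Cost to traveler: $4,553.60. OOP to date $4,553.60.
Claim 2 ($10,247): deductible already satisfied, so traveler's share is 40% × $10,247 = $4,098.80. Traveler owes $4,098.80 (running OOP $8,652.40).
Claim 3 ($1,472): deductible met; 40% of $1,472 = $588.80. Cost to traveler: $588.80. OOP to date $9,241.20.
Claim 4 ($6,032): 40% coinsurance on $6,032 = $2,412.80. OOP would hit $11,654 > $10,875, so the cap limits the traveler to $10,875 − $9,241.20 = $1,633.80.

$1,633.80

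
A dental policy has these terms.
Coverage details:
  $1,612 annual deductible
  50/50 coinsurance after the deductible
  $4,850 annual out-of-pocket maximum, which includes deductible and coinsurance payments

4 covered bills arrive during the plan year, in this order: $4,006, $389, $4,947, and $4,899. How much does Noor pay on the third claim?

$1,846.50

Claim 1 ($4,006): deductible takes $1,612, $2,394 remains; coinsurance $2,394 × 50% = $1,197. Cost to patient: $2,809. OOP to date $2,809.
Claim 2 ($389): 50% coinsurance on $389 = $194.50. Patient pays $194.50; OOP now $3,003.50.
Claim 3 ($4,947): deductible met; 50% of $4,947 = $2,473.50. OOP would hit $5,477 > $4,850, so the cap limits the patient to $4,850 − $3,003.50 = $1,846.50.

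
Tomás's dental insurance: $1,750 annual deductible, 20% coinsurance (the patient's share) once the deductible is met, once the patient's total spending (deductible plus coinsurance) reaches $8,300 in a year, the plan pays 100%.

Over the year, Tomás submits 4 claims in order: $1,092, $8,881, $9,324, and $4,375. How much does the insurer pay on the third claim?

#1 ($1,092): fully absorbed by the deductible. Patient pays $1,092; OOP now $1,092. Plan pays $1,092 − $1,092 = $0.
#2 ($8,881): $658 finishes the deductible; $8,223 goes to coinsurance; patient's 20% is $1,644.60. Patient owes $2,302.60 (running OOP $3,394.60). Insurer: $8,881 − $2,302.60 = $6,578.40.
#3 ($9,324): deductible already satisfied, so patient's share is 20% × $9,324 = $1,864.80. Cost to patient: $1,864.80. OOP to date $5,259.40. Insurer: $9,324 − $1,864.80 = $7,459.20.

$7,459.20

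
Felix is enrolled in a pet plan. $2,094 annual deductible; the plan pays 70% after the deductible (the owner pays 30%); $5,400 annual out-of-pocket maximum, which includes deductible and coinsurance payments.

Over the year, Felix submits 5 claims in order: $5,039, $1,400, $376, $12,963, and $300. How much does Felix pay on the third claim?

Claim 1 — $5,039: $2,094 finishes the deductible; $2,945 goes to coinsurance; 30% of $2,945 = $883.50. Owner pays $2,977.50; OOP now $2,977.50.
Claim 2 — $1,400: 30% coinsurance on $1,400 = $420. Owner owes $420 (running OOP $3,397.50).
Claim 3 — $376: deductible already satisfied, so owner's share is 30% × $376 = $112.80. Cost to owner: $112.80. OOP to date $3,510.30.

$112.80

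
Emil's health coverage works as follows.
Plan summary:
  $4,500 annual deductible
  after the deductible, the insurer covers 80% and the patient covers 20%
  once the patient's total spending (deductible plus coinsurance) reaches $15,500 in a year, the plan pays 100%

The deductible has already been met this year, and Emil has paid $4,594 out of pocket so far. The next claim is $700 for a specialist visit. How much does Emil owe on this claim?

$140

With the deductible met, the entire $700 is subject to coinsurance.
Coinsurance: $700 × 20% = $140.
Year-to-date out-of-pocket becomes $4,594 + $140 = $4,734, still under the $15,500 maximum, so no cap applies.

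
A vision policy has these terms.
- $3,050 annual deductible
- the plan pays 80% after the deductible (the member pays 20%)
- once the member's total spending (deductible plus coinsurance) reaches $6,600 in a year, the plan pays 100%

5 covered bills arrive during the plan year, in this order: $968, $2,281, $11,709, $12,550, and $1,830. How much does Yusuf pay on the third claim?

#1 ($968): fully absorbed by the deductible. Cost to member: $968. OOP to date $968.
#2 ($2,281): $2,082 to deductible, leaving $199; coinsurance $199 × 20% = $39.80. Member owes $2,121.80 (running OOP $3,089.80).
#3 ($11,709): 20% coinsurance on $11,709 = $2,341.80. Cost to member: $2,341.80. OOP to date $5,431.60.

$2,341.80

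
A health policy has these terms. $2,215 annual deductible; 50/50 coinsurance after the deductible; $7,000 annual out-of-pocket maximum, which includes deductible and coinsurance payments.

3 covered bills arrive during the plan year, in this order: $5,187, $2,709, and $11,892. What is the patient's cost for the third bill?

Bill 1, $5,187: $2,215 to deductible, leaving $2,972; coinsurance $2,972 × 50% = $1,486. Cost to patient: $3,701. OOP to date $3,701.
Bill 2, $2,709: deductible already satisfied, so patient's share is 50% × $2,709 = $1,354.50. Cost to patient: $1,354.50. OOP to date $5,055.50.
Bill 3, $11,892: deductible already satisfied, so patient's share is 50% × $11,892 = $5,946. That would push OOP to $11,001.50, over the $7,000 cap, so patient pays $7,000 − $5,055.50 = $1,944.50.

$1,944.50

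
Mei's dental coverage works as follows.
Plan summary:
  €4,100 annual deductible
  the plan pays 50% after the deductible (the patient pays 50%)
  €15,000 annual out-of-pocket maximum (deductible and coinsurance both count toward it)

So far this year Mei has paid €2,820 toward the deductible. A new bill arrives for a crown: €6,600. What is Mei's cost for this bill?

Deductible still to meet: €4,100 − €2,820 = €1,280.
After the €1,280 deductible portion, €6,600 − €1,280 = €5,320 is subject to coinsurance.
50% of €5,320 = €2,660 falls to the patient.
That puts the patient's cost at €1,280 + €2,660 = €3,940 before any cap.
Year-to-date out-of-pocket becomes €2,820 + €3,940 = €6,760, still under the €15,000 maximum, so no cap applies.

€3,940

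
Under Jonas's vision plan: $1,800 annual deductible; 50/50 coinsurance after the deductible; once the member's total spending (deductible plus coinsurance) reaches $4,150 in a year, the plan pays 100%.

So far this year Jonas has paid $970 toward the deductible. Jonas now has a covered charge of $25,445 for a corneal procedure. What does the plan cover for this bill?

$22,265

Remaining deductible: $1,800 − $970 = $830.
That leaves $25,445 − $830 = $24,615 for coinsurance.
Member's 50% share of $24,615 is $12,307.50.
So the member owes $830 + $12,307.50 = $13,137.50 before any cap.
Adding $13,137.50 to the $970 already spent would give $14,107.50, which exceeds the $4,150 cap; the member pays just $4,150 − $970 = $3,180.
The plan picks up $25,445 − $3,180 = $22,265.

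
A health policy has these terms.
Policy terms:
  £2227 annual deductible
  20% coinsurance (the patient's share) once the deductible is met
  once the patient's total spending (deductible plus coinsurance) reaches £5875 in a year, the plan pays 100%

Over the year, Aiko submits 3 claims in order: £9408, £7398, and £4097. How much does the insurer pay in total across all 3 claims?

Claim 1 (£9408): £2227 to deductible, leaving £7181; 20% of £7181 = £1436.20. Cost to patient: £3663.20. OOP to date £3663.20. Insurer: £9408 − £3663.20 = £5744.80.
Claim 2 (£7398): 20% coinsurance on £7398 = £1479.60. Patient owes £1479.60 (running OOP £5142.80). Insurer: £7398 − £1479.60 = £5918.40.
Claim 3 (£4097): deductible met; 20% of £4097 = £819.40. That would push OOP to £5962.20, over the £5875 cap, so patient pays £5875 − £5142.80 = £732.20. Insurer: £4097 − £732.20 = £3364.80.
Insurer total: £5744.80 + £5918.40 + £3364.80 = £15028.

£15028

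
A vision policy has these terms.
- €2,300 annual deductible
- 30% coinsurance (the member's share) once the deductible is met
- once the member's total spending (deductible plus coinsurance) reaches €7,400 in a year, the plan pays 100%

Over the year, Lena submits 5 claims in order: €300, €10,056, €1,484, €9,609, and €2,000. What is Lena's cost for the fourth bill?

€2,238

#1 (€300): all of it applies to the deductible. Member owes €300 (running OOP €300).
#2 (€10,056): €2,000 to deductible, leaving €8,056; 30% of €8,056 = €2,416.80. Cost to member: €4,416.80. OOP to date €4,716.80.
#3 (€1,484): deductible already satisfied, so member's share is 30% × €1,484 = €445.20. Member owes €445.20 (running OOP €5,162).
#4 (€9,609): deductible already satisfied, so member's share is 30% × €9,609 = €2,882.70. OOP would hit €8,044.70 > €7,400, so the cap limits the member to €7,400 − €5,162 = €2,238.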